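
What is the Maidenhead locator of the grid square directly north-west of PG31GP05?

Longitude extended square 0; −1 → -1, wraps to 9, carry into subsquare.
Longitude subsquare g = 6; −1 → 5 = f.
Latitude extended square 5; +1 → 6.

PG31fp96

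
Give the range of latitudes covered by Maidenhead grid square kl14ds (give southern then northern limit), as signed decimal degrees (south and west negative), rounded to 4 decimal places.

Field K=10, L=11: +10·20° lon, +11·10° lat → SW at lon 20°, lat 20°.
Square 1, 4: +1·2° lon, +4·1° lat → SW at lon 22°, lat 24°.
Subsquare d=3, s=18: +3·0.0833333° lon, +18·0.0416667° lat → SW at lon 22.25°, lat 24.75°.
Cell spans 0.0833333° lon × 0.0416667° lat.
south 24.7500, north 24.7917.

24.7500, 24.7917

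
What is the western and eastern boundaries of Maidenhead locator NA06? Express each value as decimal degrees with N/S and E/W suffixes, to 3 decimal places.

80.000° E, 82.000° E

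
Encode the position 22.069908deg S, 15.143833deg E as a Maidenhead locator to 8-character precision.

JG77nw73

Shift to the Maidenhead origin (180°W, 90°S): lon 195.14383, lat 67.93009.
Field: 195.14383/20 → 9 → J, 67.93009/10 → 6 → G; chars JG.
Square: 15.14383/2 → 7, 7.93009/1 → 7; chars 77.
Subsquare: 1.14383/0.0833333 → 13 → n, 0.93009/0.0416667 → 22 → w; chars nw.
Extended square: 0.06050/0.00833333 → 7, 0.01343/0.00416667 → 3; chars 73.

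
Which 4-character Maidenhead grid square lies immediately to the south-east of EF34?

EF43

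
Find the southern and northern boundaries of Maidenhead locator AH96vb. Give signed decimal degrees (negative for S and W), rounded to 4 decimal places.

-13.9583, -13.9167

Field A=0, H=7: +0·20° lon, +7·10° lat → SW at lon -180°, lat -20°.
Square 9, 6: +9·2° lon, +6·1° lat → SW at lon -162°, lat -14°.
Subsquare v=21, b=1: +21·0.0833333° lon, +1·0.0416667° lat → SW at lon -160.25°, lat -13.9583°.
Cell spans 0.0833333° lon × 0.0416667° lat.
south -13.9583, north -13.9167.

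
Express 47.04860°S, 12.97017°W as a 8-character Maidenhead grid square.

Shift to the Maidenhead origin (180°W, 90°S): lon 167.02983, lat 42.95140.
Field: lon ⌊167.02983/20⌋ = 8 → I; lat ⌊42.95140/10⌋ = 4 → E.
Square: lon ⌊7.02983/2⌋ = 3; lat ⌊2.95140/1⌋ = 2.
Subsquare: lon ⌊1.02983/0.0833333⌋ = 12 → m; lat ⌊0.95140/0.0416667⌋ = 22 → w.
Extended square: lon ⌊0.02983/0.00833333⌋ = 3; lat ⌊0.03473/0.00416667⌋ = 8.

IE32mw38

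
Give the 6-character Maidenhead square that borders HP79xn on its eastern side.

HP89an

Longitude subsquare x = 23; +1 → 24, wraps to 0 = a, carry into square.
Longitude square 7; +1 → 8.
The latitude characters are unchanged.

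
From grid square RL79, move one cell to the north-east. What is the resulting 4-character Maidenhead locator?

RM80

Longitude square 7; +1 → 8.
Latitude square 9; +1 → 10, wraps to 0, carry into field.
Latitude field L = 11; +1 → 12 = M.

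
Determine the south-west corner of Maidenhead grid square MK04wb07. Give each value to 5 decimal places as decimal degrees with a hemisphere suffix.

Field M=12, K=10: +12·20° lon, +10·10° lat → SW at lon 60°, lat 10°.
Square 0, 4: +0·2° lon, +4·1° lat → SW at lon 60°, lat 14°.
Subsquare w=22, b=1: +22·0.0833333° lon, +1·0.0416667° lat → SW at lon 61.8333°, lat 14.0417°.
Extended square 0, 7: +0·0.00833333° lon, +7·0.00416667° lat → SW at lon 61.8333°, lat 14.0708°.
latitude 14.07083° N, longitude 61.83333° E.

14.07083° N, 61.83333° E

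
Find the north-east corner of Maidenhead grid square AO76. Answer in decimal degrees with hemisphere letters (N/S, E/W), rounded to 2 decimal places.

Field A=0, O=14: +0·20° lon, +14·10° lat → SW at lon -180°, lat 50°.
Square 7, 6: +7·2° lon, +6·1° lat → SW at lon -166°, lat 56°.
Cell spans 2° lon × 1° lat. NE corner is SW corner plus one full cell.
latitude 57.00° N, longitude 164.00° W.

57.00° N, 164.00° W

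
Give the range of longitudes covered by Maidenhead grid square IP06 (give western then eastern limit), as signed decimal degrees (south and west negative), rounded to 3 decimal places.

-20.000, -18.000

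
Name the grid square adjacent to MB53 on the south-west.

Longitude square 5; −1 → 4.
Latitude square 3; −1 → 2.

MB42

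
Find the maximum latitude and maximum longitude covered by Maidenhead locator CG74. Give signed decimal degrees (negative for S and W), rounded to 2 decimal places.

-25.00, -124.00

Field C=2, G=6: +2·20° lon, +6·10° lat → SW at lon -140°, lat -30°.
Square 7, 4: +7·2° lon, +4·1° lat → SW at lon -126°, lat -26°.
Cell spans 2° lon × 1° lat. NE corner is SW corner plus one full cell.
latitude -25.00, longitude -124.00.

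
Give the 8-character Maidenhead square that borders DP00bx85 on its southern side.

Latitude extended square 5; −1 → 4.
The longitude characters are unchanged.

DP00bx84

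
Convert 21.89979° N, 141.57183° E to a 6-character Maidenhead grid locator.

QL01sv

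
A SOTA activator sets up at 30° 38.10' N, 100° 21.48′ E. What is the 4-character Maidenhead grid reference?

Shift to the Maidenhead origin (180°W, 90°S): lon 280.36, lat 120.64.
Field (20°×10°, letters A–R): 280.36/20 → 14 → O, 120.64/10 → 12 → M; chars OM.
Square (2°×1°, digits 0–9): 0.36/2 → 0, 0.64/1 → 0; chars 00.

OM00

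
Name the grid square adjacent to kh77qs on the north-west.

Longitude subsquare q = 16; −1 → 15 = p.
Latitude subsquare s = 18; +1 → 19 = t.

KH77pt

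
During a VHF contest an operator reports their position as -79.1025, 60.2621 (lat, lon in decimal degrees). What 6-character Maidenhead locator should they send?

Add 180° to longitude and 90° to latitude: 240.2621, 10.8975.
Field: 240.2621/20 → 12 → M, 10.8975/10 → 1 → B; chars MB.
Square: 0.2621/2 → 0, 0.8975/1 → 0; chars 00.
Subsquare: 0.2621/0.0833333 → 3 → d, 0.8975/0.0416667 → 21 → v; chars dv.

MB00dv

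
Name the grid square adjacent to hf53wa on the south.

HF52wx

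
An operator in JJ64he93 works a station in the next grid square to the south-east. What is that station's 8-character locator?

JJ64ie02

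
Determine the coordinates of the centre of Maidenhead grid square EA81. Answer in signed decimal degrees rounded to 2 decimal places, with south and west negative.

Field E=4, A=0: +4·20° lon, +0·10° lat → SW at lon -100°, lat -90°.
Square 8, 1: +8·2° lon, +1·1° lat → SW at lon -84°, lat -89°.
Cell spans 2° lon × 1° lat. Centre is SW corner plus half of each.
latitude -88.50, longitude -83.00.

-88.50, -83.00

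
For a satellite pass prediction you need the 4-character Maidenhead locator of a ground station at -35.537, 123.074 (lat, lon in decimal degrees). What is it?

Add 180° to longitude and 90° to latitude: 303.07, 54.46.
Field (20°×10°, letters A–R): lon ⌊303.07/20⌋ = 15 → P; lat ⌊54.46/10⌋ = 5 → F.
Square (2°×1°, digits 0–9): lon ⌊3.07/2⌋ = 1; lat ⌊4.46/1⌋ = 4.

PF14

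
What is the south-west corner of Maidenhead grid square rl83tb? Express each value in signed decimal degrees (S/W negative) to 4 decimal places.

23.0417, 177.5833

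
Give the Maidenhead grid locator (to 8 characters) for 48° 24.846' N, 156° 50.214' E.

QN88kj09

Offset from 180°W / 90°S: lon 336.83690°, lat 138.41410°.
Field: 336.83690/20 → 16 → Q, 138.41410/10 → 13 → N; chars QN.
Square: 16.83690/2 → 8, 8.41410/1 → 8; chars 88.
Subsquare: 0.83690/0.0833333 → 10 → k, 0.41410/0.0416667 → 9 → j; chars kj.
Extended square: 0.00357/0.00833333 → 0, 0.03910/0.00416667 → 9; chars 09.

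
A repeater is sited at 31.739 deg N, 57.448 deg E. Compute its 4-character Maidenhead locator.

LM81

Offset from 180°W / 90°S: lon 237.45°, lat 121.74°.
Field: lon ⌊237.45/20⌋ = 11 → L; lat ⌊121.74/10⌋ = 12 → M.
Square: lon ⌊17.45/2⌋ = 8; lat ⌊1.74/1⌋ = 1.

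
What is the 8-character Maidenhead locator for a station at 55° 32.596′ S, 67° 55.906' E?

MD34xk19

Shift to the Maidenhead origin (180°W, 90°S): lon 247.93177, lat 34.45673.
Field: lon ⌊247.93177/20⌋ = 12 → M; lat ⌊34.45673/10⌋ = 3 → D.
Square: lon ⌊7.93177/2⌋ = 3; lat ⌊4.45673/1⌋ = 4.
Subsquare: lon ⌊1.93177/0.0833333⌋ = 23 → x; lat ⌊0.45673/0.0416667⌋ = 10 → k.
Extended square: lon ⌊0.01510/0.00833333⌋ = 1; lat ⌊0.04007/0.00416667⌋ = 9.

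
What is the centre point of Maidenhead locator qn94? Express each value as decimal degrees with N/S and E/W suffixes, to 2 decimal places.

44.50° N, 159.00° E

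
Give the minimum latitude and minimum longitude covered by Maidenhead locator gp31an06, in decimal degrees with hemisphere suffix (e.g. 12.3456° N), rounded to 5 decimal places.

Field G=6, P=15: +6·20° lon, +15·10° lat → SW at lon -60°, lat 60°.
Square 3, 1: +3·2° lon, +1·1° lat → SW at lon -54°, lat 61°.
Subsquare a=0, n=13: +0·0.0833333° lon, +13·0.0416667° lat → SW at lon -54°, lat 61.5417°.
Extended square 0, 6: +0·0.00833333° lon, +6·0.00416667° lat → SW at lon -54°, lat 61.5667°.
latitude 61.56667° N, longitude 54.00000° W.

61.56667° N, 54.00000° W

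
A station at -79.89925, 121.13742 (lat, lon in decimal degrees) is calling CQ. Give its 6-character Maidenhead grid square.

PB00nc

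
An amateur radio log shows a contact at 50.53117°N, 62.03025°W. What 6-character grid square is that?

FO80xm

Add 180° to longitude and 90° to latitude: 117.9698, 140.5312.
Field (20°×10°, letters A–R): 117.9698/20 → 5 → F, 140.5312/10 → 14 → O; chars FO.
Square (2°×1°, digits 0–9): 17.9698/2 → 8, 0.5312/1 → 0; chars 80.
Subsquare (5′×2.5′, letters a–x): 1.9698/0.0833333 → 23 → x, 0.5312/0.0416667 → 12 → m; chars xm.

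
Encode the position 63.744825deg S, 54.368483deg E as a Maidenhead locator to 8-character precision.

Add 180° to longitude and 90° to latitude: 234.36848, 26.25518.
Field (20°×10°, letters A–R): lon ⌊234.36848/20⌋ = 11 → L; lat ⌊26.25518/10⌋ = 2 → C.
Square (2°×1°, digits 0–9): lon ⌊14.36848/2⌋ = 7; lat ⌊6.25518/1⌋ = 6.
Subsquare (5′×2.5′, letters a–x): lon ⌊0.36848/0.0833333⌋ = 4 → e; lat ⌊0.25518/0.0416667⌋ = 6 → g.
Extended square (30″×15″, digits 0–9): lon ⌊0.03515/0.00833333⌋ = 4; lat ⌊0.00518/0.00416667⌋ = 1.

LC76eg41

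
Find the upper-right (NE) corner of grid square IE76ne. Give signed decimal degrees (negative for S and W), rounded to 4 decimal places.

-43.7917, -4.8333

Field I=8, E=4: +8·20° lon, +4·10° lat → SW at lon -20°, lat -50°.
Square 7, 6: +7·2° lon, +6·1° lat → SW at lon -6°, lat -44°.
Subsquare n=13, e=4: +13·0.0833333° lon, +4·0.0416667° lat → SW at lon -4.91667°, lat -43.8333°.
Cell spans 0.0833333° lon × 0.0416667° lat. NE corner is SW corner plus one full cell.
latitude -43.7917, longitude -4.8333.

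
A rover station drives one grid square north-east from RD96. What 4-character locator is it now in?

AD07

Longitude square 9; +1 → 10, wraps to 0, carry into field.
Longitude field R = 17; +1 → 18, wraps to 0 = A, wrapping around the antimeridian.
Latitude square 6; +1 → 7.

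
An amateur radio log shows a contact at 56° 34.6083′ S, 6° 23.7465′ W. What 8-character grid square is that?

ID63tk21

Shift to the Maidenhead origin (180°W, 90°S): lon 173.60422, lat 33.42319.
Field: lon ⌊173.60422/20⌋ = 8 → I; lat ⌊33.42319/10⌋ = 3 → D.
Square: lon ⌊13.60422/2⌋ = 6; lat ⌊3.42319/1⌋ = 3.
Subsquare: lon ⌊1.60422/0.0833333⌋ = 19 → t; lat ⌊0.42319/0.0416667⌋ = 10 → k.
Extended square: lon ⌊0.02089/0.00833333⌋ = 2; lat ⌊0.00653/0.00416667⌋ = 1.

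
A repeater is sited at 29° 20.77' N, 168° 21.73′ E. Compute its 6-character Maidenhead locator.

RL49ei

Shift to the Maidenhead origin (180°W, 90°S): lon 348.3622, lat 119.3462.
Field: 348.3622/20 → 17 → R, 119.3462/10 → 11 → L; chars RL.
Square: 8.3622/2 → 4, 9.3462/1 → 9; chars 49.
Subsquare: 0.3622/0.0833333 → 4 → e, 0.3462/0.0416667 → 8 → i; chars ei.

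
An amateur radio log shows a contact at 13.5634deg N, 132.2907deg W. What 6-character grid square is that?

Offset from 180°W / 90°S: lon 47.7093°, lat 103.5634°.
Field: lon ⌊47.7093/20⌋ = 2 → C; lat ⌊103.5634/10⌋ = 10 → K.
Square: lon ⌊7.7093/2⌋ = 3; lat ⌊3.5634/1⌋ = 3.
Subsquare: lon ⌊1.7093/0.0833333⌋ = 20 → u; lat ⌊0.5634/0.0416667⌋ = 13 → n.

CK33un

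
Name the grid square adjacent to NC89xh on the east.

Longitude subsquare x = 23; +1 → 24, wraps to 0 = a, carry into square.
Longitude square 8; +1 → 9.
The latitude characters are unchanged.

NC99ah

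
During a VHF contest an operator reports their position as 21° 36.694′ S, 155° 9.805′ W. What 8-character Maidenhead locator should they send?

Add 180° to longitude and 90° to latitude: 24.83658, 68.38843.
Field: lon ⌊24.83658/20⌋ = 1 → B; lat ⌊68.38843/10⌋ = 6 → G.
Square: lon ⌊4.83658/2⌋ = 2; lat ⌊8.38843/1⌋ = 8.
Subsquare: lon ⌊0.83658/0.0833333⌋ = 10 → k; lat ⌊0.38843/0.0416667⌋ = 9 → j.
Extended square: lon ⌊0.00325/0.00833333⌋ = 0; lat ⌊0.01343/0.00416667⌋ = 3.

BG28kj03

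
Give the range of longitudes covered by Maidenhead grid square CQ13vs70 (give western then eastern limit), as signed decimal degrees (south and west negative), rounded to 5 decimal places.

-136.19167, -136.18333

Field C=2, Q=16: +2·20° lon, +16·10° lat → SW at lon -140°, lat 70°.
Square 1, 3: +1·2° lon, +3·1° lat → SW at lon -138°, lat 73°.
Subsquare v=21, s=18: +21·0.0833333° lon, +18·0.0416667° lat → SW at lon -136.25°, lat 73.75°.
Extended square 7, 0: +7·0.00833333° lon, +0·0.00416667° lat → SW at lon -136.192°, lat 73.75°.
Cell spans 0.00833333° lon × 0.00416667° lat.
west -136.19167, east -136.18333.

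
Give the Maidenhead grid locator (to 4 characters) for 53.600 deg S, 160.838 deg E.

Offset from 180°W / 90°S: lon 340.84°, lat 36.40°.
Field: lon ⌊340.84/20⌋ = 17 → R; lat ⌊36.40/10⌋ = 3 → D.
Square: lon ⌊0.84/2⌋ = 0; lat ⌊6.40/1⌋ = 6.

RD06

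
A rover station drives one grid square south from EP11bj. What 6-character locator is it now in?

EP11bi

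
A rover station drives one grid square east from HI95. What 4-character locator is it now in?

II05

Longitude square 9; +1 → 10, wraps to 0, carry into field.
Longitude field H = 7; +1 → 8 = I.
The latitude characters are unchanged.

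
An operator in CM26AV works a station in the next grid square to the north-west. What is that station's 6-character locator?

CM16xw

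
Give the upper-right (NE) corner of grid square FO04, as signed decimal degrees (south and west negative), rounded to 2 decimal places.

55.00, -78.00

Field F=5, O=14: +5·20° lon, +14·10° lat → SW at lon -80°, lat 50°.
Square 0, 4: +0·2° lon, +4·1° lat → SW at lon -80°, lat 54°.
Cell spans 2° lon × 1° lat. NE corner is SW corner plus one full cell.
latitude 55.00, longitude -78.00.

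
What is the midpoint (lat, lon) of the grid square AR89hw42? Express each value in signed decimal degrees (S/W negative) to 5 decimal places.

Field A=0, R=17: +0·20° lon, +17·10° lat → SW at lon -180°, lat 80°.
Square 8, 9: +8·2° lon, +9·1° lat → SW at lon -164°, lat 89°.
Subsquare h=7, w=22: +7·0.0833333° lon, +22·0.0416667° lat → SW at lon -163.417°, lat 89.9167°.
Extended square 4, 2: +4·0.00833333° lon, +2·0.00416667° lat → SW at lon -163.383°, lat 89.925°.
Cell spans 0.00833333° lon × 0.00416667° lat. Centre is SW corner plus half of each.
latitude 89.92708, longitude -163.37917.

89.92708, -163.37917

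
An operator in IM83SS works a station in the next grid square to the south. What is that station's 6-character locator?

IM83sr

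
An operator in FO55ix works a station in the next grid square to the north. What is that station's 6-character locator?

Latitude subsquare x = 23; +1 → 24, wraps to 0 = a, carry into square.
Latitude square 5; +1 → 6.
The longitude characters are unchanged.

FO56ia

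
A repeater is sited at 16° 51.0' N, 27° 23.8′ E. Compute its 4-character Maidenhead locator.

Shift to the Maidenhead origin (180°W, 90°S): lon 207.40, lat 106.85.
Field: 207.40/20 → 10 → K, 106.85/10 → 10 → K; chars KK.
Square: 7.40/2 → 3, 6.85/1 → 6; chars 36.

KK36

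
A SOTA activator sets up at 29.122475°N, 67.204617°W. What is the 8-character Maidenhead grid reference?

FL69jc59

Offset from 180°W / 90°S: lon 112.79538°, lat 119.12248°.
Field: 112.79538/20 → 5 → F, 119.12248/10 → 11 → L; chars FL.
Square: 12.79538/2 → 6, 9.12248/1 → 9; chars 69.
Subsquare: 0.79538/0.0833333 → 9 → j, 0.12248/0.0416667 → 2 → c; chars jc.
Extended square: 0.04538/0.00833333 → 5, 0.03914/0.00416667 → 9; chars 59.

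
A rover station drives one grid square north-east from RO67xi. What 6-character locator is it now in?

RO77aj

Longitude subsquare x = 23; +1 → 24, wraps to 0 = a, carry into square.
Longitude square 6; +1 → 7.
Latitude subsquare i = 8; +1 → 9 = j.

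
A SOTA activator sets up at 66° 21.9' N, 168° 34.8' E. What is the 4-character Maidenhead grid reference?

Add 180° to longitude and 90° to latitude: 348.58, 156.37.
Field: lon ⌊348.58/20⌋ = 17 → R; lat ⌊156.37/10⌋ = 15 → P.
Square: lon ⌊8.58/2⌋ = 4; lat ⌊6.37/1⌋ = 6.

RP46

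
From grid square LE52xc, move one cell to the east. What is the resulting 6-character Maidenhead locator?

Longitude subsquare x = 23; +1 → 24, wraps to 0 = a, carry into square.
Longitude square 5; +1 → 6.
The latitude characters are unchanged.

LE62ac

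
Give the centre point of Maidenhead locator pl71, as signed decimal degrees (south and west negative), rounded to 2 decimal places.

21.50, 135.00

Field P=15, L=11: +15·20° lon, +11·10° lat → SW at lon 120°, lat 20°.
Square 7, 1: +7·2° lon, +1·1° lat → SW at lon 134°, lat 21°.
Cell spans 2° lon × 1° lat. Centre is SW corner plus half of each.
latitude 21.50, longitude 135.00.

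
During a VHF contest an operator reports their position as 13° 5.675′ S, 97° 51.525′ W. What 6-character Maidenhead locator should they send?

Shift to the Maidenhead origin (180°W, 90°S): lon 82.1412, lat 76.9054.
Field: lon ⌊82.1412/20⌋ = 4 → E; lat ⌊76.9054/10⌋ = 7 → H.
Square: lon ⌊2.1412/2⌋ = 1; lat ⌊6.9054/1⌋ = 6.
Subsquare: lon ⌊0.1412/0.0833333⌋ = 1 → b; lat ⌊0.9054/0.0416667⌋ = 21 → v.

EH16bv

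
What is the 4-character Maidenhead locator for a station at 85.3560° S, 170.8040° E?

Shift to the Maidenhead origin (180°W, 90°S): lon 350.80, lat 4.64.
Field: lon ⌊350.80/20⌋ = 17 → R; lat ⌊4.64/10⌋ = 0 → A.
Square: lon ⌊10.80/2⌋ = 5; lat ⌊4.64/1⌋ = 4.

RA54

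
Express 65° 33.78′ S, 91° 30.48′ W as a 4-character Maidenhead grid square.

EC44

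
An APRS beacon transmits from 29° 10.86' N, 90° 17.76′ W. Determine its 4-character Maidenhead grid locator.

EL49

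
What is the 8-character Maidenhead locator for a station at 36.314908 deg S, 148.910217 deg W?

Offset from 180°W / 90°S: lon 31.08978°, lat 53.68509°.
Field: 31.08978/20 → 1 → B, 53.68509/10 → 5 → F; chars BF.
Square: 11.08978/2 → 5, 3.68509/1 → 3; chars 53.
Subsquare: 1.08978/0.0833333 → 13 → n, 0.68509/0.0416667 → 16 → q; chars nq.
Extended square: 0.00645/0.00833333 → 0, 0.01843/0.00416667 → 4; chars 04.

BF53nq04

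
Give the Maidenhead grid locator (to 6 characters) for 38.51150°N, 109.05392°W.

DM58lm

Shift to the Maidenhead origin (180°W, 90°S): lon 70.9461, lat 128.5115.
Field: lon ⌊70.9461/20⌋ = 3 → D; lat ⌊128.5115/10⌋ = 12 → M.
Square: lon ⌊10.9461/2⌋ = 5; lat ⌊8.5115/1⌋ = 8.
Subsquare: lon ⌊0.9461/0.0833333⌋ = 11 → l; lat ⌊0.5115/0.0416667⌋ = 12 → m.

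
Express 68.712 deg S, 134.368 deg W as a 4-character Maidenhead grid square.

Offset from 180°W / 90°S: lon 45.63°, lat 21.29°.
Field (20°×10°, letters A–R): 45.63/20 → 2 → C, 21.29/10 → 2 → C; chars CC.
Square (2°×1°, digits 0–9): 5.63/2 → 2, 1.29/1 → 1; chars 21.

CC21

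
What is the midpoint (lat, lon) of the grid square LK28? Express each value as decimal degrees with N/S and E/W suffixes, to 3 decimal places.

18.500° N, 45.000° E

Field L=11, K=10: +11·20° lon, +10·10° lat → SW at lon 40°, lat 10°.
Square 2, 8: +2·2° lon, +8·1° lat → SW at lon 44°, lat 18°.
Cell spans 2° lon × 1° lat. Centre is SW corner plus half of each.
latitude 18.500° N, longitude 45.000° E.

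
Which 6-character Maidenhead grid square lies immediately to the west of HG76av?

HG66xv

Longitude subsquare a = 0; −1 → -1, wraps to 23 = x, carry into square.
Longitude square 7; −1 → 6.
The latitude characters are unchanged.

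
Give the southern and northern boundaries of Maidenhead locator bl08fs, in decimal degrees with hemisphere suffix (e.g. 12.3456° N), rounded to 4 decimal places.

28.7500° N, 28.7917° N

Field B=1, L=11: +1·20° lon, +11·10° lat → SW at lon -160°, lat 20°.
Square 0, 8: +0·2° lon, +8·1° lat → SW at lon -160°, lat 28°.
Subsquare f=5, s=18: +5·0.0833333° lon, +18·0.0416667° lat → SW at lon -159.583°, lat 28.75°.
Cell spans 0.0833333° lon × 0.0416667° lat.
south 28.7500° N, north 28.7917° N.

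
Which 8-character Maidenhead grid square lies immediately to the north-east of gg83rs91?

Longitude extended square 9; +1 → 10, wraps to 0, carry into subsquare.
Longitude subsquare r = 17; +1 → 18 = s.
Latitude extended square 1; +1 → 2.

GG83ss02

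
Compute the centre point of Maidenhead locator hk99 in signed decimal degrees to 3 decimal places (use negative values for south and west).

19.500, -21.000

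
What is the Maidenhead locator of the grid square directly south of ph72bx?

PH72bw

Latitude subsquare x = 23; −1 → 22 = w.
The longitude characters are unchanged.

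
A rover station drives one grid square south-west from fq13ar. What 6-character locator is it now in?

FQ03xq

Longitude subsquare a = 0; −1 → -1, wraps to 23 = x, carry into square.
Longitude square 1; −1 → 0.
Latitude subsquare r = 17; −1 → 16 = q.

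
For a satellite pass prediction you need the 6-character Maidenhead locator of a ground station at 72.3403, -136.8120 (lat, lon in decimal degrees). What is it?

Add 180° to longitude and 90° to latitude: 43.1880, 162.3403.
Field: 43.1880/20 → 2 → C, 162.3403/10 → 16 → Q; chars CQ.
Square: 3.1880/2 → 1, 2.3403/1 → 2; chars 12.
Subsquare: 1.1880/0.0833333 → 14 → o, 0.3403/0.0416667 → 8 → i; chars oi.

CQ12oi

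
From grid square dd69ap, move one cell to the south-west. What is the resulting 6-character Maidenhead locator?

DD59xo

Longitude subsquare a = 0; −1 → -1, wraps to 23 = x, carry into square.
Longitude square 6; −1 → 5.
Latitude subsquare p = 15; −1 → 14 = o.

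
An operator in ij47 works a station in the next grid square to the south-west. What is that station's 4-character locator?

IJ36

Longitude square 4; −1 → 3.
Latitude square 7; −1 → 6.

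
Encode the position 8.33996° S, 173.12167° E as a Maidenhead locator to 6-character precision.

RI61np

Shift to the Maidenhead origin (180°W, 90°S): lon 353.1217, lat 81.6600.
Field: 353.1217/20 → 17 → R, 81.6600/10 → 8 → I; chars RI.
Square: 13.1217/2 → 6, 1.6600/1 → 1; chars 61.
Subsquare: 1.1217/0.0833333 → 13 → n, 0.6600/0.0416667 → 15 → p; chars np.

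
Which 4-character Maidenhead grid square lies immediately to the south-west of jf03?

Longitude square 0; −1 → -1, wraps to 9, carry into field.
Longitude field J = 9; −1 → 8 = I.
Latitude square 3; −1 → 2.

IF92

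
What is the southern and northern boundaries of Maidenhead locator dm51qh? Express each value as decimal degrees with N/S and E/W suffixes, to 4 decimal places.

Field D=3, M=12: +3·20° lon, +12·10° lat → SW at lon -120°, lat 30°.
Square 5, 1: +5·2° lon, +1·1° lat → SW at lon -110°, lat 31°.
Subsquare q=16, h=7: +16·0.0833333° lon, +7·0.0416667° lat → SW at lon -108.667°, lat 31.2917°.
Cell spans 0.0833333° lon × 0.0416667° lat.
south 31.2917° N, north 31.3333° N.

31.2917° N, 31.3333° N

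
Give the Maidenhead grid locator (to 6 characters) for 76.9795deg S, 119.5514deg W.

Add 180° to longitude and 90° to latitude: 60.4486, 13.0205.
Field: lon ⌊60.4486/20⌋ = 3 → D; lat ⌊13.0205/10⌋ = 1 → B.
Square: lon ⌊0.4486/2⌋ = 0; lat ⌊3.0205/1⌋ = 3.
Subsquare: lon ⌊0.4486/0.0833333⌋ = 5 → f; lat ⌊0.0205/0.0416667⌋ = 0 → a.

DB03fa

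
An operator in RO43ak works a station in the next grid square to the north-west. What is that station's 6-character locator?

RO33xl

Longitude subsquare a = 0; −1 → -1, wraps to 23 = x, carry into square.
Longitude square 4; −1 → 3.
Latitude subsquare k = 10; +1 → 11 = l.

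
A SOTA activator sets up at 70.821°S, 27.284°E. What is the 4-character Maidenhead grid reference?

KB39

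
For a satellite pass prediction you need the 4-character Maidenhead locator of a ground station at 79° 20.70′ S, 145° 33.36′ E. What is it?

QB20

Offset from 180°W / 90°S: lon 325.56°, lat 10.66°.
Field: lon ⌊325.56/20⌋ = 16 → Q; lat ⌊10.66/10⌋ = 1 → B.
Square: lon ⌊5.56/2⌋ = 2; lat ⌊0.66/1⌋ = 0.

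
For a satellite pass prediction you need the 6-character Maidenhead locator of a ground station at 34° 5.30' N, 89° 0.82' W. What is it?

EM54lc

Offset from 180°W / 90°S: lon 90.9863°, lat 124.0883°.
Field (20°×10°, letters A–R): 90.9863/20 → 4 → E, 124.0883/10 → 12 → M; chars EM.
Square (2°×1°, digits 0–9): 10.9863/2 → 5, 4.0883/1 → 4; chars 54.
Subsquare (5′×2.5′, letters a–x): 0.9863/0.0833333 → 11 → l, 0.0883/0.0416667 → 2 → c; chars lc.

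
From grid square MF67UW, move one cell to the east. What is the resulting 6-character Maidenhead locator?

MF67vw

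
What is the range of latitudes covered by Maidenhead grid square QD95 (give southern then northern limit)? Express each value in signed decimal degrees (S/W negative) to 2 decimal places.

-55.00, -54.00

Field Q=16, D=3: +16·20° lon, +3·10° lat → SW at lon 140°, lat -60°.
Square 9, 5: +9·2° lon, +5·1° lat → SW at lon 158°, lat -55°.
Cell spans 2° lon × 1° lat.
south -55.00, north -54.00.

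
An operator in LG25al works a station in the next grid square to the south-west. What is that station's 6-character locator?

LG15xk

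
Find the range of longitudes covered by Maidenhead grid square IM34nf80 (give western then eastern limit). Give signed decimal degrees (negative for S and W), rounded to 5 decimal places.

Field I=8, M=12: +8·20° lon, +12·10° lat → SW at lon -20°, lat 30°.
Square 3, 4: +3·2° lon, +4·1° lat → SW at lon -14°, lat 34°.
Subsquare n=13, f=5: +13·0.0833333° lon, +5·0.0416667° lat → SW at lon -12.9167°, lat 34.2083°.
Extended square 8, 0: +8·0.00833333° lon, +0·0.00416667° lat → SW at lon -12.85°, lat 34.2083°.
Cell spans 0.00833333° lon × 0.00416667° lat.
west -12.85000, east -12.84167.

-12.85000, -12.84167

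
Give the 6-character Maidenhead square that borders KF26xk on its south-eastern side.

KF36aj

Longitude subsquare x = 23; +1 → 24, wraps to 0 = a, carry into square.
Longitude square 2; +1 → 3.
Latitude subsquare k = 10; −1 → 9 = j.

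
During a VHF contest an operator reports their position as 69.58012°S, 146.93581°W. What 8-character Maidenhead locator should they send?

Shift to the Maidenhead origin (180°W, 90°S): lon 33.06419, lat 20.41988.
Field (20°×10°, letters A–R): 33.06419/20 → 1 → B, 20.41988/10 → 2 → C; chars BC.
Square (2°×1°, digits 0–9): 13.06419/2 → 6, 0.41988/1 → 0; chars 60.
Subsquare (5′×2.5′, letters a–x): 1.06419/0.0833333 → 12 → m, 0.41988/0.0416667 → 10 → k; chars mk.
Extended square (30″×15″, digits 0–9): 0.06419/0.00833333 → 7, 0.00321/0.00416667 → 0; chars 70.

BC60mk70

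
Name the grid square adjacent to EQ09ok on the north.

Latitude subsquare k = 10; +1 → 11 = l.
The longitude characters are unchanged.

EQ09ol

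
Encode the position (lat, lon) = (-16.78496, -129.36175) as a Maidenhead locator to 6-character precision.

Offset from 180°W / 90°S: lon 50.6382°, lat 73.2150°.
Field: 50.6382/20 → 2 → C, 73.2150/10 → 7 → H; chars CH.
Square: 10.6382/2 → 5, 3.2150/1 → 3; chars 53.
Subsquare: 0.6382/0.0833333 → 7 → h, 0.2150/0.0416667 → 5 → f; chars hf.

CH53hf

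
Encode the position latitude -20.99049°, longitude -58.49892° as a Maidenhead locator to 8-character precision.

Shift to the Maidenhead origin (180°W, 90°S): lon 121.50108, lat 69.00951.
Field: 121.50108/20 → 6 → G, 69.00951/10 → 6 → G; chars GG.
Square: 1.50108/2 → 0, 9.00951/1 → 9; chars 09.
Subsquare: 1.50108/0.0833333 → 18 → s, 0.00951/0.0416667 → 0 → a; chars sa.
Extended square: 0.00108/0.00833333 → 0, 0.00951/0.00416667 → 2; chars 02.

GG09sa02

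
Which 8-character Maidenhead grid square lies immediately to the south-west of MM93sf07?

MM93rf96

Longitude extended square 0; −1 → -1, wraps to 9, carry into subsquare.
Longitude subsquare s = 18; −1 → 17 = r.
Latitude extended square 7; −1 → 6.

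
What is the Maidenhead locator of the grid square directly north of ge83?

GE84

Latitude square 3; +1 → 4.
The longitude characters are unchanged.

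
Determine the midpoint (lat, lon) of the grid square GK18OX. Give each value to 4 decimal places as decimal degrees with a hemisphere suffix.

18.9792° N, 56.7917° W

Field G=6, K=10: +6·20° lon, +10·10° lat → SW at lon -60°, lat 10°.
Square 1, 8: +1·2° lon, +8·1° lat → SW at lon -58°, lat 18°.
Subsquare o=14, x=23: +14·0.0833333° lon, +23·0.0416667° lat → SW at lon -56.8333°, lat 18.9583°.
Cell spans 0.0833333° lon × 0.0416667° lat. Centre is SW corner plus half of each.
latitude 18.9792° N, longitude 56.7917° W.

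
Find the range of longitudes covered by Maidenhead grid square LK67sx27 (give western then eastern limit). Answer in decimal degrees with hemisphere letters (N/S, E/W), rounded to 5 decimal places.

53.51667° E, 53.52500° E

Field L=11, K=10: +11·20° lon, +10·10° lat → SW at lon 40°, lat 10°.
Square 6, 7: +6·2° lon, +7·1° lat → SW at lon 52°, lat 17°.
Subsquare s=18, x=23: +18·0.0833333° lon, +23·0.0416667° lat → SW at lon 53.5°, lat 17.9583°.
Extended square 2, 7: +2·0.00833333° lon, +7·0.00416667° lat → SW at lon 53.5167°, lat 17.9875°.
Cell spans 0.00833333° lon × 0.00416667° lat.
west 53.51667° E, east 53.52500° E.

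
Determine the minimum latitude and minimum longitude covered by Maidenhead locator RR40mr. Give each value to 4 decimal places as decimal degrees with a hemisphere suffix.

80.7083° N, 169.0000° E

Field R=17, R=17: +17·20° lon, +17·10° lat → SW at lon 160°, lat 80°.
Square 4, 0: +4·2° lon, +0·1° lat → SW at lon 168°, lat 80°.
Subsquare m=12, r=17: +12·0.0833333° lon, +17·0.0416667° lat → SW at lon 169°, lat 80.7083°.
latitude 80.7083° N, longitude 169.0000° E.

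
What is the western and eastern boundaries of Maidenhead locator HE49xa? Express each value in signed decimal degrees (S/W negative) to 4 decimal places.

-30.0833, -30.0000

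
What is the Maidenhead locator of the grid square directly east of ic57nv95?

Longitude extended square 9; +1 → 10, wraps to 0, carry into subsquare.
Longitude subsquare n = 13; +1 → 14 = o.
The latitude characters are unchanged.

IC57ov05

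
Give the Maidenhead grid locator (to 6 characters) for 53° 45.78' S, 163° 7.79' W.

AD86kf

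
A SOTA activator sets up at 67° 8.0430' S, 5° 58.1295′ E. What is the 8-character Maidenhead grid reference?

JC22xu67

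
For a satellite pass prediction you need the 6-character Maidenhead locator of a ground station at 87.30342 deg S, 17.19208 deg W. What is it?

IA12jq

Add 180° to longitude and 90° to latitude: 162.8079, 2.6966.
Field: lon ⌊162.8079/20⌋ = 8 → I; lat ⌊2.6966/10⌋ = 0 → A.
Square: lon ⌊2.8079/2⌋ = 1; lat ⌊2.6966/1⌋ = 2.
Subsquare: lon ⌊0.8079/0.0833333⌋ = 9 → j; lat ⌊0.6966/0.0416667⌋ = 16 → q.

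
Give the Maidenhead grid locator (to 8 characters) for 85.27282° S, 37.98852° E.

KA84xr84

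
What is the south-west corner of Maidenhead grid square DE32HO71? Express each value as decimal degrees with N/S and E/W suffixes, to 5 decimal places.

47.41250° S, 113.35833° W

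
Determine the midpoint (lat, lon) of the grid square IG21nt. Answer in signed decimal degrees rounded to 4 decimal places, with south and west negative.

-28.1875, -14.8750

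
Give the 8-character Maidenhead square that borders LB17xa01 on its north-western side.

LB17wa92

Longitude extended square 0; −1 → -1, wraps to 9, carry into subsquare.
Longitude subsquare x = 23; −1 → 22 = w.
Latitude extended square 1; +1 → 2.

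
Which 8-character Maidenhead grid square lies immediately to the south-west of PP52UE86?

PP52ue75

Longitude extended square 8; −1 → 7.
Latitude extended square 6; −1 → 5.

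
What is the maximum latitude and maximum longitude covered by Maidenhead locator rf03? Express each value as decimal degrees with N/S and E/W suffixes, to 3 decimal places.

36.000° S, 162.000° E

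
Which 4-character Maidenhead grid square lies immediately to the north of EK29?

Latitude square 9; +1 → 10, wraps to 0, carry into field.
Latitude field K = 10; +1 → 11 = L.
The longitude characters are unchanged.

EL20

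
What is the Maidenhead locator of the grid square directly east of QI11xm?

QI21am

Longitude subsquare x = 23; +1 → 24, wraps to 0 = a, carry into square.
Longitude square 1; +1 → 2.
The latitude characters are unchanged.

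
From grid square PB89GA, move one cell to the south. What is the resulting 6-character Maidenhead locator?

Latitude subsquare a = 0; −1 → -1, wraps to 23 = x, carry into square.
Latitude square 9; −1 → 8.
The longitude characters are unchanged.

PB88gx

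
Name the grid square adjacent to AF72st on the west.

AF72rt

Longitude subsquare s = 18; −1 → 17 = r.
The latitude characters are unchanged.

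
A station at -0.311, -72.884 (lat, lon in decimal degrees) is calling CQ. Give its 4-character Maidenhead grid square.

FI39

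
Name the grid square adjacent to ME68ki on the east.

Longitude subsquare k = 10; +1 → 11 = l.
The latitude characters are unchanged.

ME68li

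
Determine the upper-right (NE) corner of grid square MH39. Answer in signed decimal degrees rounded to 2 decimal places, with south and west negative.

-10.00, 68.00

Field M=12, H=7: +12·20° lon, +7·10° lat → SW at lon 60°, lat -20°.
Square 3, 9: +3·2° lon, +9·1° lat → SW at lon 66°, lat -11°.
Cell spans 2° lon × 1° lat. NE corner is SW corner plus one full cell.
latitude -10.00, longitude 68.00.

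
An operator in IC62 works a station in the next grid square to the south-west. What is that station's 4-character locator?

Longitude square 6; −1 → 5.
Latitude square 2; −1 → 1.

IC51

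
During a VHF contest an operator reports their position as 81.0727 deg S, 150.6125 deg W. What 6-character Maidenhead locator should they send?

BA48qw

Offset from 180°W / 90°S: lon 29.3875°, lat 8.9273°.
Field: lon ⌊29.3875/20⌋ = 1 → B; lat ⌊8.9273/10⌋ = 0 → A.
Square: lon ⌊9.3875/2⌋ = 4; lat ⌊8.9273/1⌋ = 8.
Subsquare: lon ⌊1.3875/0.0833333⌋ = 16 → q; lat ⌊0.9273/0.0416667⌋ = 22 → w.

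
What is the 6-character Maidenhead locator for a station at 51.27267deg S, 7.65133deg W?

Offset from 180°W / 90°S: lon 172.3487°, lat 38.7273°.
Field: lon ⌊172.3487/20⌋ = 8 → I; lat ⌊38.7273/10⌋ = 3 → D.
Square: lon ⌊12.3487/2⌋ = 6; lat ⌊8.7273/1⌋ = 8.
Subsquare: lon ⌊0.3487/0.0833333⌋ = 4 → e; lat ⌊0.7273/0.0416667⌋ = 17 → r.

ID68er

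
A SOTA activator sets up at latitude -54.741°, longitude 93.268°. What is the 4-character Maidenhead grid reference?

Offset from 180°W / 90°S: lon 273.27°, lat 35.26°.
Field: 273.27/20 → 13 → N, 35.26/10 → 3 → D; chars ND.
Square: 13.27/2 → 6, 5.26/1 → 5; chars 65.

ND65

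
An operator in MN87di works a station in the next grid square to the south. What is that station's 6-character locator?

Latitude subsquare i = 8; −1 → 7 = h.
The longitude characters are unchanged.

MN87dh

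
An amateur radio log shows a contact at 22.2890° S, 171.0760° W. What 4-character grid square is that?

Add 180° to longitude and 90° to latitude: 8.92, 67.71.
Field (20°×10°, letters A–R): lon ⌊8.92/20⌋ = 0 → A; lat ⌊67.71/10⌋ = 6 → G.
Square (2°×1°, digits 0–9): lon ⌊8.92/2⌋ = 4; lat ⌊7.71/1⌋ = 7.

AG47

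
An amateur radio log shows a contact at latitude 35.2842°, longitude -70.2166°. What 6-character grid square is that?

FM45vg

Add 180° to longitude and 90° to latitude: 109.7834, 125.2842.
Field: 109.7834/20 → 5 → F, 125.2842/10 → 12 → M; chars FM.
Square: 9.7834/2 → 4, 5.2842/1 → 5; chars 45.
Subsquare: 1.7834/0.0833333 → 21 → v, 0.2842/0.0416667 → 6 → g; chars vg.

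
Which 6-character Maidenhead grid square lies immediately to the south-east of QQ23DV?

Longitude subsquare d = 3; +1 → 4 = e.
Latitude subsquare v = 21; −1 → 20 = u.

QQ23eu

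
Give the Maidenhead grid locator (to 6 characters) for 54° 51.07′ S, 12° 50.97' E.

Shift to the Maidenhead origin (180°W, 90°S): lon 192.8495, lat 35.1488.
Field: 192.8495/20 → 9 → J, 35.1488/10 → 3 → D; chars JD.
Square: 12.8495/2 → 6, 5.1488/1 → 5; chars 65.
Subsquare: 0.8495/0.0833333 → 10 → k, 0.1488/0.0416667 → 3 → d; chars kd.

JD65kd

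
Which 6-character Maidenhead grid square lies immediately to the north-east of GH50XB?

GH60ac

Longitude subsquare x = 23; +1 → 24, wraps to 0 = a, carry into square.
Longitude square 5; +1 → 6.
Latitude subsquare b = 1; +1 → 2 = c.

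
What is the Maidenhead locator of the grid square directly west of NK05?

MK95

Longitude square 0; −1 → -1, wraps to 9, carry into field.
Longitude field N = 13; −1 → 12 = M.
The latitude characters are unchanged.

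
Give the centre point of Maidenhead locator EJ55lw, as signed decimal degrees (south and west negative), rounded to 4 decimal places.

5.9375, -89.0417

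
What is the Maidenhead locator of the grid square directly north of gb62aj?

Latitude subsquare j = 9; +1 → 10 = k.
The longitude characters are unchanged.

GB62ak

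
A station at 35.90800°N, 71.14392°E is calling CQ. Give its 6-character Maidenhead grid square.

MM55nv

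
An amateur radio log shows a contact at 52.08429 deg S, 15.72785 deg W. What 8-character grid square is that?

Add 180° to longitude and 90° to latitude: 164.27215, 37.91571.
Field: 164.27215/20 → 8 → I, 37.91571/10 → 3 → D; chars ID.
Square: 4.27215/2 → 2, 7.91571/1 → 7; chars 27.
Subsquare: 0.27215/0.0833333 → 3 → d, 0.91571/0.0416667 → 21 → v; chars dv.
Extended square: 0.02215/0.00833333 → 2, 0.04071/0.00416667 → 9; chars 29.

ID27dv29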